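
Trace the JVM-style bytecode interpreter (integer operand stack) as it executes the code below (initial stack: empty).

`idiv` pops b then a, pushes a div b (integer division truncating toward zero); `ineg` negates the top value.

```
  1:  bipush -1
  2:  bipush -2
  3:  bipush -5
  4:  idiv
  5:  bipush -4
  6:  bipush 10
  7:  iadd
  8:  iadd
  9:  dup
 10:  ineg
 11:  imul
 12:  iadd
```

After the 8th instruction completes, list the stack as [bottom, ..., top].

[-1, 6]

bipush -1  [-1]
bipush -2  [-1, -2]
bipush -5  [-1, -2, -5]
idiv       [-1, 0]
bipush -4  [-1, 0, -4]
bipush 10  [-1, 0, -4, 10]
iadd       [-1, 0, 6]
iadd       [-1, 6]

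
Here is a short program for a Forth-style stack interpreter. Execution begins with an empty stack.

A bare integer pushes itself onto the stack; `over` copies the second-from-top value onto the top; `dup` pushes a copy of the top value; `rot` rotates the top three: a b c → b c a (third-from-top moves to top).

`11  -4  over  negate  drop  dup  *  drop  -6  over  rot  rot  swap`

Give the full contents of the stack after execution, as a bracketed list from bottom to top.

11     → 11
-4     → 11 -4
over   → 11 -4 11
negate → 11 -4 -11
drop   → 11 -4
dup    → 11 -4 -4
*      → 11 16
drop   → 11
-6     → 11 -6
over   → 11 -6 11
rot    → -6 11 11
rot    → 11 11 -6
swap   → 11 -6 11

[11, -6, 11]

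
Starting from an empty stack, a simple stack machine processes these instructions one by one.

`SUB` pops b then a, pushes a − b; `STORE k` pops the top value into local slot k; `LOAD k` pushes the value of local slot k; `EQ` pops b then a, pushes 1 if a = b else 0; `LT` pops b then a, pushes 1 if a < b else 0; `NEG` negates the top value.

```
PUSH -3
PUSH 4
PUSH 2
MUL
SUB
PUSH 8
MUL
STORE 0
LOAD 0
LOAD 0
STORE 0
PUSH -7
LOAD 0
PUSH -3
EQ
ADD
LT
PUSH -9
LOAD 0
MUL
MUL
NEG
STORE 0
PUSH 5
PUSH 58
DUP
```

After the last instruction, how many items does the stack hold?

3

PUSH -3 → -3
PUSH 4  → -3 4
PUSH 2  → -3 4 2
MUL     → -3 8
SUB     → -11
PUSH 8  → -11 8
MUL     → -88
STORE 0 → (empty)
LOAD 0  → -88
LOAD 0  → -88 -88
STORE 0 → -88
PUSH -7 → -88 -7
LOAD 0  → -88 -7 -88
PUSH -3 → -88 -7 -88 -3
EQ      → -88 -7 0
ADD     → -88 -7
LT      → 1
PUSH -9 → 1 -9
LOAD 0  → 1 -9 -88
MUL     → 1 792
MUL     → 792
NEG     → -792
STORE 0 → (empty)
PUSH 5  → 5
PUSH 58 → 5 58
DUP     → 5 58 58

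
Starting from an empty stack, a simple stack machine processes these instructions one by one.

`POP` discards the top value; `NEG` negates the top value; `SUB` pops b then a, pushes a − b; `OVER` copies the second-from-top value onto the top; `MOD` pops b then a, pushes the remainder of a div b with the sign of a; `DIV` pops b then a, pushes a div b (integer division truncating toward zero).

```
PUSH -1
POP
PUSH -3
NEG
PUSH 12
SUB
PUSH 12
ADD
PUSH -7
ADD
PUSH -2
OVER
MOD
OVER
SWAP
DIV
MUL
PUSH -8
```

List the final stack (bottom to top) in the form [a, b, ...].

[-8, -8]

PUSH -1 : -1
POP     : (empty)
PUSH -3 : -3
NEG     : 3
PUSH 12 : 3 12
SUB     : -9
PUSH 12 : -9 12
ADD     : 3
PUSH -7 : 3 -7
ADD     : -4
PUSH -2 : -4 -2
OVER    : -4 -2 -4
MOD     : -4 -2
OVER    : -4 -2 -4
SWAP    : -4 -4 -2
DIV     : -4 2
MUL     : -8
PUSH -8 : -8 -8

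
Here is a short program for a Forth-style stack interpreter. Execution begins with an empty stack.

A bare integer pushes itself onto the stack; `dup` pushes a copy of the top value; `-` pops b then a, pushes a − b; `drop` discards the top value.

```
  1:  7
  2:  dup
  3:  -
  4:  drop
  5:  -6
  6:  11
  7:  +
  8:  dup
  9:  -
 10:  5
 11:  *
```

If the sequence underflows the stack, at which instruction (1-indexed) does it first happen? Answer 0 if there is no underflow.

0

7     [7]
dup   [7, 7]
-     [0]
drop  []
-6    [-6]
11    [-6, 11]
+     [5]
dup   [5, 5]
-     [0]
5     [0, 5]
*     [0]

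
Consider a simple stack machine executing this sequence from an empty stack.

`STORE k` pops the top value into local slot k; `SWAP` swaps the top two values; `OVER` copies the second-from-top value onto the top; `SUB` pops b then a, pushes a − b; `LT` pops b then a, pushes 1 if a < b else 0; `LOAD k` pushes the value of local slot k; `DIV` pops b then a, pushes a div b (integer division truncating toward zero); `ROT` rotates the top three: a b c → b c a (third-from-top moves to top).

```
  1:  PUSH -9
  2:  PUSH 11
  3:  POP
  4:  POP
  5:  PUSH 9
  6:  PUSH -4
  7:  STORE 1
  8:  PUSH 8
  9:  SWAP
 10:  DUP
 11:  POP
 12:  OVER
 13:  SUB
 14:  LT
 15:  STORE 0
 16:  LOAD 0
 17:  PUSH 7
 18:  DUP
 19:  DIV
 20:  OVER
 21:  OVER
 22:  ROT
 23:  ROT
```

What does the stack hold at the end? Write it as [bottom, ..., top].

[0, 1, 1, 0]

PUSH -9 : -9
PUSH 11 : -9 11
POP     : -9
POP     : (empty)
PUSH 9  : 9
PUSH -4 : 9 -4
STORE 1 : 9
PUSH 8  : 9 8
SWAP    : 8 9
DUP     : 8 9 9
POP     : 8 9
OVER    : 8 9 8
SUB     : 8 1
LT      : 0
STORE 0 : (empty)
LOAD 0  : 0
PUSH 7  : 0 7
DUP     : 0 7 7
DIV     : 0 1
OVER    : 0 1 0
OVER    : 0 1 0 1
ROT     : 0 0 1 1
ROT     : 0 1 1 0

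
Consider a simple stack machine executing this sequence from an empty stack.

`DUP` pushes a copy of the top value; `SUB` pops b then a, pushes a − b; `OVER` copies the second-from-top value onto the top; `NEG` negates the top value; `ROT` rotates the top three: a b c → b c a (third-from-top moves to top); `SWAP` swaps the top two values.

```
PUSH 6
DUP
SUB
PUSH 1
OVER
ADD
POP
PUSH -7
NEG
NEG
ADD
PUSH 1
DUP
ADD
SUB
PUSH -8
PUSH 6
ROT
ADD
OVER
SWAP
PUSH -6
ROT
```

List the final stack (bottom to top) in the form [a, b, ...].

[-8, -3, -6, -8]

PUSH 6  : 6
DUP     : 6 6
SUB     : 0
PUSH 1  : 0 1
OVER    : 0 1 0
ADD     : 0 1
POP     : 0
PUSH -7 : 0 -7
NEG     : 0 7
NEG     : 0 -7
ADD     : -7
PUSH 1  : -7 1
DUP     : -7 1 1
ADD     : -7 2
SUB     : -9
PUSH -8 : -9 -8
PUSH 6  : -9 -8 6
ROT     : -8 6 -9
ADD     : -8 -3
OVER    : -8 -3 -8
SWAP    : -8 -8 -3
PUSH -6 : -8 -8 -3 -6
ROT     : -8 -3 -6 -8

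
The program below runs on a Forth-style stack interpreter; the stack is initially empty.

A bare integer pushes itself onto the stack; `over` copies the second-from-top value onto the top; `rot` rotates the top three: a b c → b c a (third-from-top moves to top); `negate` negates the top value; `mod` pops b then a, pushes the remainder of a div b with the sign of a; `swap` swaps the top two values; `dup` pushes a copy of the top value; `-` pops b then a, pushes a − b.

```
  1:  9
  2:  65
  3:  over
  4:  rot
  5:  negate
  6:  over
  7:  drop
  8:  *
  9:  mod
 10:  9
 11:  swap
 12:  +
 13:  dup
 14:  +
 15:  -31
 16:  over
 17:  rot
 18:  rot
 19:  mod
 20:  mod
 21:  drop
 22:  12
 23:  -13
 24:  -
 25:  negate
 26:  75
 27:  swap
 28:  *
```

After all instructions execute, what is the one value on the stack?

9      → [9]
65     → [9, 65]
over   → [9, 65, 9]
rot    → [65, 9, 9]
negate → [65, 9, -9]
over   → [65, 9, -9, 9]
drop   → [65, 9, -9]
*      → [65, -81]
mod    → [65]
9      → [65, 9]
swap   → [9, 65]
+      → [74]
dup    → [74, 74]
+      → [148]
-31    → [148, -31]
over   → [148, -31, 148]
rot    → [-31, 148, 148]
rot    → [148, 148, -31]
mod    → [148, 24]
mod    → [4]
drop   → []
12     → [12]
-13    → [12, -13]
-      → [25]
negate → [-25]
75     → [-25, 75]
swap   → [75, -25]
*      → [-1875]

-1875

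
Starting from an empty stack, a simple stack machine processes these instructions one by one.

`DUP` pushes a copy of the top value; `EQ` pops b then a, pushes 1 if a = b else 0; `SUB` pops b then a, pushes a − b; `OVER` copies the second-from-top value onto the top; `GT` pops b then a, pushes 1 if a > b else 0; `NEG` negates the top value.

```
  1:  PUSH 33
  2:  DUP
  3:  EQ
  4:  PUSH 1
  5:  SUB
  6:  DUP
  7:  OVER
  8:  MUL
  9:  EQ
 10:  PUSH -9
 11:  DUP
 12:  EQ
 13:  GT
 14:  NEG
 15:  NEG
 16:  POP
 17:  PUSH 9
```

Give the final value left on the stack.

PUSH 33 → 33
DUP     → 33 33
EQ      → 1
PUSH 1  → 1 1
SUB     → 0
DUP     → 0 0
OVER    → 0 0 0
MUL     → 0 0
EQ      → 1
PUSH -9 → 1 -9
DUP     → 1 -9 -9
EQ      → 1 1
GT      → 0
NEG     → 0
NEG     → 0
POP     → (empty)
PUSH 9  → 9

9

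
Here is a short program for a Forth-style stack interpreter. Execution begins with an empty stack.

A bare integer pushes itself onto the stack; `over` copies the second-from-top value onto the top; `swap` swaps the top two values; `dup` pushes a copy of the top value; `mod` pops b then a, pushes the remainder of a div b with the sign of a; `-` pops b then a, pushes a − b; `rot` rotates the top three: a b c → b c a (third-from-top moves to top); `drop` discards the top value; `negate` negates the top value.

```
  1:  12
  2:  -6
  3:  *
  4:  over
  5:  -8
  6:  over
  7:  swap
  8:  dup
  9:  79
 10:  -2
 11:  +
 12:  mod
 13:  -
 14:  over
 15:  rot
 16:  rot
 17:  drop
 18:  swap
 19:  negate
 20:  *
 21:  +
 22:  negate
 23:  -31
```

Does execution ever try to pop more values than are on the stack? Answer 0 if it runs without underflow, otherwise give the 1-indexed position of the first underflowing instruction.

4

12 → 12
-6 → 12 -6
*  → -72
over  — needs 2 operands, stack has 1 → underflow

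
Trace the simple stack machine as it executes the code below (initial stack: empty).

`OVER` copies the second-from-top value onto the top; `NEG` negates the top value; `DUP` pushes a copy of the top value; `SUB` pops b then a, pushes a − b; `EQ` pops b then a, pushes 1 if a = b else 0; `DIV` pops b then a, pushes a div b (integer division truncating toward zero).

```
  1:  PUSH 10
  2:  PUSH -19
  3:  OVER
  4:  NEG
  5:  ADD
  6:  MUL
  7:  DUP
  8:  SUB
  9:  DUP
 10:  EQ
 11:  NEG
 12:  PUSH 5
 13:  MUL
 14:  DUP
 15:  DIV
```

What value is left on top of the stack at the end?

PUSH 10  -> [10]
PUSH -19 -> [10, -19]
OVER     -> [10, -19, 10]
NEG      -> [10, -19, -10]
ADD      -> [10, -29]
MUL      -> [-290]
DUP      -> [-290, -290]
SUB      -> [0]
DUP      -> [0, 0]
EQ       -> [1]
NEG      -> [-1]
PUSH 5   -> [-1, 5]
MUL      -> [-5]
DUP      -> [-5, -5]
DIV      -> [1]

1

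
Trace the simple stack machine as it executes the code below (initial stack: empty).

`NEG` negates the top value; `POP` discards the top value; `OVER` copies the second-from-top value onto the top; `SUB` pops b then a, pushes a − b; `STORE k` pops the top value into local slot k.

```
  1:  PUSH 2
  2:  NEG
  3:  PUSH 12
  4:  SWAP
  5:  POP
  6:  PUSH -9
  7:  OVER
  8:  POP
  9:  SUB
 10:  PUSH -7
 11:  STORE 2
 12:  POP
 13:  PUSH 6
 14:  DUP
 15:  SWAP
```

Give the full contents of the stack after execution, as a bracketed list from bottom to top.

PUSH 2  -> 2
NEG     -> -2
PUSH 12 -> -2 12
SWAP    -> 12 -2
POP     -> 12
PUSH -9 -> 12 -9
OVER    -> 12 -9 12
POP     -> 12 -9
SUB     -> 21
PUSH -7 -> 21 -7
STORE 2 -> 21
POP     -> (empty)
PUSH 6  -> 6
DUP     -> 6 6
SWAP    -> 6 6

[6, 6]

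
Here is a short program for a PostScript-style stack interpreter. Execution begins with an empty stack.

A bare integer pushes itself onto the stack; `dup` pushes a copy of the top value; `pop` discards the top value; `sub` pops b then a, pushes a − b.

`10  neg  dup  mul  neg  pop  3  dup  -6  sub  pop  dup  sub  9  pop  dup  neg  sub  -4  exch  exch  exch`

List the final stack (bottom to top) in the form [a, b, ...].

10   : [10]
neg  : [-10]
dup  : [-10, -10]
mul  : [100]
neg  : [-100]
pop  : []
3    : [3]
dup  : [3, 3]
-6   : [3, 3, -6]
sub  : [3, 9]
pop  : [3]
dup  : [3, 3]
sub  : [0]
9    : [0, 9]
pop  : [0]
dup  : [0, 0]
neg  : [0, 0]
sub  : [0]
-4   : [0, -4]
exch : [-4, 0]
exch : [0, -4]
exch : [-4, 0]

[-4, 0]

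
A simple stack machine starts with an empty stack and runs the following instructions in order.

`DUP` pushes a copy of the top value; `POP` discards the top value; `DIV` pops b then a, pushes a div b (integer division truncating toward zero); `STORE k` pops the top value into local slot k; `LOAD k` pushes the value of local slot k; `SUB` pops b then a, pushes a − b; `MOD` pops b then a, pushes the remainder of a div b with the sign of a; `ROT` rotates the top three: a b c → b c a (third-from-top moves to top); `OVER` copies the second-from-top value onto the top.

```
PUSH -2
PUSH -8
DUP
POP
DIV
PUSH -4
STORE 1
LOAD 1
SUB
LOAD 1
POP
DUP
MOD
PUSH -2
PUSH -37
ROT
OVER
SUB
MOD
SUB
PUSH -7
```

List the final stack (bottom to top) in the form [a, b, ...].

[-2, -7]

PUSH -2  → [-2]
PUSH -8  → [-2, -8]
DUP      → [-2, -8, -8]
POP      → [-2, -8]
DIV      → [0]
PUSH -4  → [0, -4]
STORE 1  → [0]
LOAD 1   → [0, -4]
SUB      → [4]
LOAD 1   → [4, -4]
POP      → [4]
DUP      → [4, 4]
MOD      → [0]
PUSH -2  → [0, -2]
PUSH -37 → [0, -2, -37]
ROT      → [-2, -37, 0]
OVER     → [-2, -37, 0, -37]
SUB      → [-2, -37, 37]
MOD      → [-2, 0]
SUB      → [-2]
PUSH -7  → [-2, -7]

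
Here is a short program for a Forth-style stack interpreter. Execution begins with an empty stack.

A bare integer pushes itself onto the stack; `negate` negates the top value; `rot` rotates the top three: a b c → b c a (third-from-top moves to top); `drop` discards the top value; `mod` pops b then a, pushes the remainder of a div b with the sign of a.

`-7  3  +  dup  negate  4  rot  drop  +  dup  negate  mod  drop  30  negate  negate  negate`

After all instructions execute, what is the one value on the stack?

-7     : -7
3      : -7 3
+      : -4
dup    : -4 -4
negate : -4 4
4      : -4 4 4
rot    : 4 4 -4
drop   : 4 4
+      : 8
dup    : 8 8
negate : 8 -8
mod    : 0
drop   : (empty)
30     : 30
negate : -30
negate : 30
negate : -30

-30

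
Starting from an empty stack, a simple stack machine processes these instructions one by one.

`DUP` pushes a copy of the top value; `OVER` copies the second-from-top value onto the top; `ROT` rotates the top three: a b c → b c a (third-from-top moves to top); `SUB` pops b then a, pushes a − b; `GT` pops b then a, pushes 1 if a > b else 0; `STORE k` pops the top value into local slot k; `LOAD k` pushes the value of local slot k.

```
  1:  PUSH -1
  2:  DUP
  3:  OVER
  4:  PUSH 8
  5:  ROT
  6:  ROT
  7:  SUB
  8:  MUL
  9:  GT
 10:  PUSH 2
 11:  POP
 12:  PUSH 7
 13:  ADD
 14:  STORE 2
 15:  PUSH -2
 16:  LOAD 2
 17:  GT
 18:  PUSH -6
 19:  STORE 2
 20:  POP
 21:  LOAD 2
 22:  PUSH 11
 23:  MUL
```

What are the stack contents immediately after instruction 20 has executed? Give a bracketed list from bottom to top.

PUSH -1 -> -1
DUP     -> -1 -1
OVER    -> -1 -1 -1
PUSH 8  -> -1 -1 -1 8
ROT     -> -1 -1 8 -1
ROT     -> -1 8 -1 -1
SUB     -> -1 8 0
MUL     -> -1 0
GT      -> 0
PUSH 2  -> 0 2
POP     -> 0
PUSH 7  -> 0 7
ADD     -> 7
STORE 2 -> (empty)
PUSH -2 -> -2
LOAD 2  -> -2 7
GT      -> 0
PUSH -6 -> 0 -6
STORE 2 -> 0
POP     -> (empty)

[]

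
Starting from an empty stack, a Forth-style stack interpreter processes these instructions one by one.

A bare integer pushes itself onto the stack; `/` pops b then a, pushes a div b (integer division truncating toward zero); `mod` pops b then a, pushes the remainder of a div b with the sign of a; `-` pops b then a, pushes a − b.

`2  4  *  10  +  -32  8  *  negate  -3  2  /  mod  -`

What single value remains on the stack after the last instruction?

2      : 2
4      : 2 4
*      : 8
10     : 8 10
+      : 18
-32    : 18 -32
8      : 18 -32 8
*      : 18 -256
negate : 18 256
-3     : 18 256 -3
2      : 18 256 -3 2
/      : 18 256 -1
mod    : 18 0
-      : 18

18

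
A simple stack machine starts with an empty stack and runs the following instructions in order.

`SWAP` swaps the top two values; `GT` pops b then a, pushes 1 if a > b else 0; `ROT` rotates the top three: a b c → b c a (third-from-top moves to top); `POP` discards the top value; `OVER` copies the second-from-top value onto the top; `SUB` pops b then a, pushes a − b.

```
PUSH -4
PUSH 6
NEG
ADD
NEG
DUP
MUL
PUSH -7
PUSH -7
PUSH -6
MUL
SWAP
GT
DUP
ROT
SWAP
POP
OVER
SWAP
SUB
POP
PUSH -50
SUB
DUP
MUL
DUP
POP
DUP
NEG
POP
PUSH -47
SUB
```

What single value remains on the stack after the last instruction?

2648

PUSH -4  : -4
PUSH 6   : -4 6
NEG      : -4 -6
ADD      : -10
NEG      : 10
DUP      : 10 10
MUL      : 100
PUSH -7  : 100 -7
PUSH -7  : 100 -7 -7
PUSH -6  : 100 -7 -7 -6
MUL      : 100 -7 42
SWAP     : 100 42 -7
GT       : 100 1
DUP      : 100 1 1
ROT      : 1 1 100
SWAP     : 1 100 1
POP      : 1 100
OVER     : 1 100 1
SWAP     : 1 1 100
SUB      : 1 -99
POP      : 1
PUSH -50 : 1 -50
SUB      : 51
DUP      : 51 51
MUL      : 2601
DUP      : 2601 2601
POP      : 2601
DUP      : 2601 2601
NEG      : 2601 -2601
POP      : 2601
PUSH -47 : 2601 -47
SUB      : 2648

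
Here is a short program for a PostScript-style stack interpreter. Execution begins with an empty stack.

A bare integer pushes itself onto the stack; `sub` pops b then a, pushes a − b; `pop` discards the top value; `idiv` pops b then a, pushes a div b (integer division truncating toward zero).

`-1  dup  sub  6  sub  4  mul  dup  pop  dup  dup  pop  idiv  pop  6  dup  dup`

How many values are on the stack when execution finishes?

3

-1   : -1
dup  : -1 -1
sub  : 0
6    : 0 6
sub  : -6
4    : -6 4
mul  : -24
dup  : -24 -24
pop  : -24
dup  : -24 -24
dup  : -24 -24 -24
pop  : -24 -24
idiv : 1
pop  : (empty)
6    : 6
dup  : 6 6
dup  : 6 6 6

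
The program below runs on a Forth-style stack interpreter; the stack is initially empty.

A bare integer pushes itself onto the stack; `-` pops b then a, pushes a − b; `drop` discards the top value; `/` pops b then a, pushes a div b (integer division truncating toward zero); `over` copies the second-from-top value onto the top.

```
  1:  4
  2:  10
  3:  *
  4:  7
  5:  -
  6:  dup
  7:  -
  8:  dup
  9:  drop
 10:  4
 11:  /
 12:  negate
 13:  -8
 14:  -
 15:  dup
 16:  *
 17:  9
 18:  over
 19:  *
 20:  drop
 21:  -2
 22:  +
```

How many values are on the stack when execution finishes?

4      -> [4]
10     -> [4, 10]
*      -> [40]
7      -> [40, 7]
-      -> [33]
dup    -> [33, 33]
-      -> [0]
dup    -> [0, 0]
drop   -> [0]
4      -> [0, 4]
/      -> [0]
negate -> [0]
-8     -> [0, -8]
-      -> [8]
dup    -> [8, 8]
*      -> [64]
9      -> [64, 9]
over   -> [64, 9, 64]
*      -> [64, 576]
drop   -> [64]
-2     -> [64, -2]
+      -> [62]

1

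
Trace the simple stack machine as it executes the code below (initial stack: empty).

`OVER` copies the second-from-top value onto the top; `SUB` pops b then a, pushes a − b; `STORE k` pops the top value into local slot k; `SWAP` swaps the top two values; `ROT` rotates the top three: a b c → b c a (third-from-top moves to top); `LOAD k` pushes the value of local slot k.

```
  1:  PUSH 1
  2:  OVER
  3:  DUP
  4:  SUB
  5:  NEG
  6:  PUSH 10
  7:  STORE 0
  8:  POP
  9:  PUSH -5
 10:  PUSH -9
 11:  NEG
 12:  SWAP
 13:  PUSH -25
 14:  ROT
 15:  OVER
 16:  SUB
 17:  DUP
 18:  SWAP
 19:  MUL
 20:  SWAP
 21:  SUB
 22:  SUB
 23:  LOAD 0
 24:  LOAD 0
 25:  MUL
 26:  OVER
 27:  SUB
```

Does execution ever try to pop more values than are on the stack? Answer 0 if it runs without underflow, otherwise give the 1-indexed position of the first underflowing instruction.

PUSH 1 : [1]
OVER  — needs 2 operands, stack has 1 → underflow

2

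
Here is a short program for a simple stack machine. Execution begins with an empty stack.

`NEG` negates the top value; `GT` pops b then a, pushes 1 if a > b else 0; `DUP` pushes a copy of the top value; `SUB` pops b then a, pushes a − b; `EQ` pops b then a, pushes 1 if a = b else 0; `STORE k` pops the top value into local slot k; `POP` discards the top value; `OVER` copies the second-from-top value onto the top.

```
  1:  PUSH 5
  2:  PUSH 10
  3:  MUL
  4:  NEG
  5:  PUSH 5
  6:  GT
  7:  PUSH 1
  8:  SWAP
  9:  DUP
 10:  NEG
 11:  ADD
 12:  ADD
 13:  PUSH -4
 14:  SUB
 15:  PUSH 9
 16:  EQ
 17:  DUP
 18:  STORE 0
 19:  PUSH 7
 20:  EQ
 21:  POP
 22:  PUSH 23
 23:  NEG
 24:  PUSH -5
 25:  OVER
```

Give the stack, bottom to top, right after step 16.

[0]

PUSH 5  : 5
PUSH 10 : 5 10
MUL     : 50
NEG     : -50
PUSH 5  : -50 5
GT      : 0
PUSH 1  : 0 1
SWAP    : 1 0
DUP     : 1 0 0
NEG     : 1 0 0
ADD     : 1 0
ADD     : 1
PUSH -4 : 1 -4
SUB     : 5
PUSH 9  : 5 9
EQ      : 0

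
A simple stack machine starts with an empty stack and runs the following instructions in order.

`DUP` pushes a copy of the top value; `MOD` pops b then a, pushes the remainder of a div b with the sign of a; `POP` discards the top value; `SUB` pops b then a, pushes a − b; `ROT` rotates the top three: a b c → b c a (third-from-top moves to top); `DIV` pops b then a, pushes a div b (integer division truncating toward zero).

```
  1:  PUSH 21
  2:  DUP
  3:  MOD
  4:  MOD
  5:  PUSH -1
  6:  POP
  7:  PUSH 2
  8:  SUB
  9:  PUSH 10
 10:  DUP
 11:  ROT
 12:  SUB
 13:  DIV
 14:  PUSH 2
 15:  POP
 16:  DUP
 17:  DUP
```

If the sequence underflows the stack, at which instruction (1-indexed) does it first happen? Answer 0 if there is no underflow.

PUSH 21 → [21]
DUP     → [21, 21]
MOD     → [0]
MOD  — needs 2 operands, stack has 1 → underflow

4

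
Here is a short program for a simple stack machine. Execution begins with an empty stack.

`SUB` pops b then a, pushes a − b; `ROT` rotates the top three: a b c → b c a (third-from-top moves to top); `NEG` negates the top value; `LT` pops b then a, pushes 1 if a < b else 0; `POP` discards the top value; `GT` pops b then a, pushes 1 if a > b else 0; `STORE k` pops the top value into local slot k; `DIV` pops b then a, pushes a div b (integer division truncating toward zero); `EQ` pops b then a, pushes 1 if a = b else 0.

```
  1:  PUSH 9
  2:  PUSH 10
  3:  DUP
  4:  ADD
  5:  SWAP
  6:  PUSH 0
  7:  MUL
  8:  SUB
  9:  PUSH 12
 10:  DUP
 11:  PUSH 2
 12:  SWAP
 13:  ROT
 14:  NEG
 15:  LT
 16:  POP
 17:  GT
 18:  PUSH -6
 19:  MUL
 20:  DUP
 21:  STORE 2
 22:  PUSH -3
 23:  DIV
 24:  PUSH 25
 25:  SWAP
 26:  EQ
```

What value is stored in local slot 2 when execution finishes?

-6

PUSH 9  -> 9
PUSH 10 -> 9 10
DUP     -> 9 10 10
ADD     -> 9 20
SWAP    -> 20 9
PUSH 0  -> 20 9 0
MUL     -> 20 0
SUB     -> 20
PUSH 12 -> 20 12
DUP     -> 20 12 12
PUSH 2  -> 20 12 12 2
SWAP    -> 20 12 2 12
ROT     -> 20 2 12 12
NEG     -> 20 2 12 -12
LT      -> 20 2 0
POP     -> 20 2
GT      -> 1
PUSH -6 -> 1 -6
MUL     -> -6
DUP     -> -6 -6
STORE 2 -> -6
PUSH -3 -> -6 -3
DIV     -> 2
PUSH 25 -> 2 25
SWAP    -> 25 2
EQ      -> 0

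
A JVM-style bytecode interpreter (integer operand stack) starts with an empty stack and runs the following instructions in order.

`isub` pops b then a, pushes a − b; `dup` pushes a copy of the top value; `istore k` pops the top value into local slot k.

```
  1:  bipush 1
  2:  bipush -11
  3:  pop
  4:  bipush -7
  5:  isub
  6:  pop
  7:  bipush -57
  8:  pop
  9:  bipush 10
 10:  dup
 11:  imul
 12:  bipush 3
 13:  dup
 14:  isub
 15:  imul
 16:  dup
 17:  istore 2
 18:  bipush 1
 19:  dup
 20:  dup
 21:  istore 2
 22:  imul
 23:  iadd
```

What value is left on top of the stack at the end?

bipush 1    [1]
bipush -11  [1, -11]
pop         [1]
bipush -7   [1, -7]
isub        [8]
pop         []
bipush -57  [-57]
pop         []
bipush 10   [10]
dup         [10, 10]
imul        [100]
bipush 3    [100, 3]
dup         [100, 3, 3]
isub        [100, 0]
imul        [0]
dup         [0, 0]
istore 2    [0]
bipush 1    [0, 1]
dup         [0, 1, 1]
dup         [0, 1, 1, 1]
istore 2    [0, 1, 1]
imul        [0, 1]
iadd        [1]

1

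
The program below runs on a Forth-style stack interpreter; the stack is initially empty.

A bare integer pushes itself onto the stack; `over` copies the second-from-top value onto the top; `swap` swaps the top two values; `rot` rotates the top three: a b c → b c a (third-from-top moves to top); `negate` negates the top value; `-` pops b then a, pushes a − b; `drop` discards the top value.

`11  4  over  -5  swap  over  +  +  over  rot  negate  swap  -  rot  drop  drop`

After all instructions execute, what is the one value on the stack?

11     : 11
4      : 11 4
over   : 11 4 11
-5     : 11 4 11 -5
swap   : 11 4 -5 11
over   : 11 4 -5 11 -5
+      : 11 4 -5 6
+      : 11 4 1
over   : 11 4 1 4
rot    : 11 1 4 4
negate : 11 1 4 -4
swap   : 11 1 -4 4
-      : 11 1 -8
rot    : 1 -8 11
drop   : 1 -8
drop   : 1

1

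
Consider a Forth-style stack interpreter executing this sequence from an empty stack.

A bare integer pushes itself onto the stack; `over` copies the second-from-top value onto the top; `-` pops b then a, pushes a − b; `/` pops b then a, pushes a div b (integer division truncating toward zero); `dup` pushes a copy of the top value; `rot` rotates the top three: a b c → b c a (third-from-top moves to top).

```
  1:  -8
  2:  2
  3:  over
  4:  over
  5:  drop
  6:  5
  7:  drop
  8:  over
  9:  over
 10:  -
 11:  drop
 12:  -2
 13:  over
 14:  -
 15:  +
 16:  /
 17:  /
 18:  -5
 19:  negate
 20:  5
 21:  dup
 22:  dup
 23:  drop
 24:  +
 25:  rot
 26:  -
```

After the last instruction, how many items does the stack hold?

2

-8      [-8]
2       [-8, 2]
over    [-8, 2, -8]
over    [-8, 2, -8, 2]
drop    [-8, 2, -8]
5       [-8, 2, -8, 5]
drop    [-8, 2, -8]
over    [-8, 2, -8, 2]
over    [-8, 2, -8, 2, -8]
-       [-8, 2, -8, 10]
drop    [-8, 2, -8]
-2      [-8, 2, -8, -2]
over    [-8, 2, -8, -2, -8]
-       [-8, 2, -8, 6]
+       [-8, 2, -2]
/       [-8, -1]
/       [8]
-5      [8, -5]
negate  [8, 5]
5       [8, 5, 5]
dup     [8, 5, 5, 5]
dup     [8, 5, 5, 5, 5]
drop    [8, 5, 5, 5]
+       [8, 5, 10]
rot     [5, 10, 8]
-       [5, 2]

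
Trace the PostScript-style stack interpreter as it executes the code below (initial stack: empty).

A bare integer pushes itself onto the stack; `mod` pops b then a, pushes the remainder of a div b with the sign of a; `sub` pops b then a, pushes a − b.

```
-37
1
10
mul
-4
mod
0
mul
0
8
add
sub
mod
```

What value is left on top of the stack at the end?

-5

-37 : -37
1   : -37 1
10  : -37 1 10
mul : -37 10
-4  : -37 10 -4
mod : -37 2
0   : -37 2 0
mul : -37 0
0   : -37 0 0
8   : -37 0 0 8
add : -37 0 8
sub : -37 -8
mod : -5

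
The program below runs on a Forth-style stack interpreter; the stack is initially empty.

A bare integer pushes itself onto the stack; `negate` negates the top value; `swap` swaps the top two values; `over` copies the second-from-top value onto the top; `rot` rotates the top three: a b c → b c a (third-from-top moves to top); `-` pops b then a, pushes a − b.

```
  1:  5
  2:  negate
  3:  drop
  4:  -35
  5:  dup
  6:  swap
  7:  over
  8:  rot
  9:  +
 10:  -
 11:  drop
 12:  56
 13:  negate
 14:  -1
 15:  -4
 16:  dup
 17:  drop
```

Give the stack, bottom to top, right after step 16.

[-56, -1, -4, -4]

5       [5]
negate  [-5]
drop    []
-35     [-35]
dup     [-35, -35]
swap    [-35, -35]
over    [-35, -35, -35]
rot     [-35, -35, -35]
+       [-35, -70]
-       [35]
drop    []
56      [56]
negate  [-56]
-1      [-56, -1]
-4      [-56, -1, -4]
dup     [-56, -1, -4, -4]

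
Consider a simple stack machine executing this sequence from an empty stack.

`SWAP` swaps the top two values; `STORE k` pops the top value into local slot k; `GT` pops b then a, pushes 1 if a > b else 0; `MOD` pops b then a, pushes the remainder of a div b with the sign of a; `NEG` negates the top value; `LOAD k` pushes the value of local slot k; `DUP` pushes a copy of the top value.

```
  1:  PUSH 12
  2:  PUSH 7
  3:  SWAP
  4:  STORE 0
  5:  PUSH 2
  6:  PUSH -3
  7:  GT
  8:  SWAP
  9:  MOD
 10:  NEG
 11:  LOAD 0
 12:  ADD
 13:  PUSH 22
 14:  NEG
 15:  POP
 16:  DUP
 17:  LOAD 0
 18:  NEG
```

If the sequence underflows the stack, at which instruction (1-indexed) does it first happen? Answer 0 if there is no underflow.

PUSH 12 -> [12]
PUSH 7  -> [12, 7]
SWAP    -> [7, 12]
STORE 0 -> [7]
PUSH 2  -> [7, 2]
PUSH -3 -> [7, 2, -3]
GT      -> [7, 1]
SWAP    -> [1, 7]
MOD     -> [1]
NEG     -> [-1]
LOAD 0  -> [-1, 12]
ADD     -> [11]
PUSH 22 -> [11, 22]
NEG     -> [11, -22]
POP     -> [11]
DUP     -> [11, 11]
LOAD 0  -> [11, 11, 12]
NEG     -> [11, 11, -12]

0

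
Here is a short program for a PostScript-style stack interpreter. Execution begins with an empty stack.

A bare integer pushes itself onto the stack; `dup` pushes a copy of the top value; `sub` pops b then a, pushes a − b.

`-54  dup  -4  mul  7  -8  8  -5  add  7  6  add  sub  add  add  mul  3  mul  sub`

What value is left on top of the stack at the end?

7074

-54 : -54
dup : -54 -54
-4  : -54 -54 -4
mul : -54 216
7   : -54 216 7
-8  : -54 216 7 -8
8   : -54 216 7 -8 8
-5  : -54 216 7 -8 8 -5
add : -54 216 7 -8 3
7   : -54 216 7 -8 3 7
6   : -54 216 7 -8 3 7 6
add : -54 216 7 -8 3 13
sub : -54 216 7 -8 -10
add : -54 216 7 -18
add : -54 216 -11
mul : -54 -2376
3   : -54 -2376 3
mul : -54 -7128
sub : 7074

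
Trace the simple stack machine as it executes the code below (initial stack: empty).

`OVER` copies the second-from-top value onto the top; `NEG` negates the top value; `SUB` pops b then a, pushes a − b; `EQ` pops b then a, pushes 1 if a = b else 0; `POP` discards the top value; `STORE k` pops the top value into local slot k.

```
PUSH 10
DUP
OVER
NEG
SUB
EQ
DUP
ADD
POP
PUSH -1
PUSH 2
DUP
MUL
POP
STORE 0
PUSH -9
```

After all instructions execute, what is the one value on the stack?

-9

PUSH 10 -> [10]
DUP     -> [10, 10]
OVER    -> [10, 10, 10]
NEG     -> [10, 10, -10]
SUB     -> [10, 20]
EQ      -> [0]
DUP     -> [0, 0]
ADD     -> [0]
POP     -> []
PUSH -1 -> [-1]
PUSH 2  -> [-1, 2]
DUP     -> [-1, 2, 2]
MUL     -> [-1, 4]
POP     -> [-1]
STORE 0 -> []
PUSH -9 -> [-9]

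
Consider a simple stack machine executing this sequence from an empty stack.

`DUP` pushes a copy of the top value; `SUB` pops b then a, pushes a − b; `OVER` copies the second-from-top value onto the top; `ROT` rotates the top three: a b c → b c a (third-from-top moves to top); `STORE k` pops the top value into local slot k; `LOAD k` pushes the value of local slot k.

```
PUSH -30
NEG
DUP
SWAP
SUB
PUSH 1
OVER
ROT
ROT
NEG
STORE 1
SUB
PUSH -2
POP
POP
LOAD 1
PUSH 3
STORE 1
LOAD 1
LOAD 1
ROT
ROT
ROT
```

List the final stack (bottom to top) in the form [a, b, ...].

PUSH -30 → [-30]
NEG      → [30]
DUP      → [30, 30]
SWAP     → [30, 30]
SUB      → [0]
PUSH 1   → [0, 1]
OVER     → [0, 1, 0]
ROT      → [1, 0, 0]
ROT      → [0, 0, 1]
NEG      → [0, 0, -1]
STORE 1  → [0, 0]
SUB      → [0]
PUSH -2  → [0, -2]
POP      → [0]
POP      → []
LOAD 1   → [-1]
PUSH 3   → [-1, 3]
STORE 1  → [-1]
LOAD 1   → [-1, 3]
LOAD 1   → [-1, 3, 3]
ROT      → [3, 3, -1]
ROT      → [3, -1, 3]
ROT      → [-1, 3, 3]

[-1, 3, 3]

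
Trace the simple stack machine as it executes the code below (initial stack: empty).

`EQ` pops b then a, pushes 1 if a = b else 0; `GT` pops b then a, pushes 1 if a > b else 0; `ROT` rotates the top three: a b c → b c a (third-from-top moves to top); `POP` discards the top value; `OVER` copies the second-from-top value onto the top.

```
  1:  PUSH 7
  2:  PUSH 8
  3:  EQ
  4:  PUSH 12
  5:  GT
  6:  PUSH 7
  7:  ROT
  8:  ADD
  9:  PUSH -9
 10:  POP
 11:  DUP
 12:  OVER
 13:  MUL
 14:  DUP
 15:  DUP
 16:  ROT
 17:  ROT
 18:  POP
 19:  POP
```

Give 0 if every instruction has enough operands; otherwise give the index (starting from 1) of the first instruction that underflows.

7

PUSH 7  : 7
PUSH 8  : 7 8
EQ      : 0
PUSH 12 : 0 12
GT      : 0
PUSH 7  : 0 7
ROT  — needs 3 operands, stack has 2 → underflow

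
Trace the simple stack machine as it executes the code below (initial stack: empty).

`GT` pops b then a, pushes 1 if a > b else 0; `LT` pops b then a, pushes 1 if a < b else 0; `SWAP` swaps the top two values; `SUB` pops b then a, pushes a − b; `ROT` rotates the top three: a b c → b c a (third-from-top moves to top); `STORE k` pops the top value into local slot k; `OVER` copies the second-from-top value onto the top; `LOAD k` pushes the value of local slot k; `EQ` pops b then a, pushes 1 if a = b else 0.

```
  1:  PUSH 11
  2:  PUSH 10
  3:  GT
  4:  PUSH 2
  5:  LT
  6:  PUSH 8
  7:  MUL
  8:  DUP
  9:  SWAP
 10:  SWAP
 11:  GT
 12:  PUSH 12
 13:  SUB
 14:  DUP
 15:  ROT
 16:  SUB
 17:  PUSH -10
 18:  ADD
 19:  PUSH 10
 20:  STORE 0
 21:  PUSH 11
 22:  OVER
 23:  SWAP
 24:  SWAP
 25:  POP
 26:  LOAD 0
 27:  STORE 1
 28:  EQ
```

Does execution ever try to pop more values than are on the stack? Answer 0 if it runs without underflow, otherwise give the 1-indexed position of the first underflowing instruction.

PUSH 11 : [11]
PUSH 10 : [11, 10]
GT      : [1]
PUSH 2  : [1, 2]
LT      : [1]
PUSH 8  : [1, 8]
MUL     : [8]
DUP     : [8, 8]
SWAP    : [8, 8]
SWAP    : [8, 8]
GT      : [0]
PUSH 12 : [0, 12]
SUB     : [-12]
DUP     : [-12, -12]
ROT  — needs 3 operands, stack has 2 → underflow

15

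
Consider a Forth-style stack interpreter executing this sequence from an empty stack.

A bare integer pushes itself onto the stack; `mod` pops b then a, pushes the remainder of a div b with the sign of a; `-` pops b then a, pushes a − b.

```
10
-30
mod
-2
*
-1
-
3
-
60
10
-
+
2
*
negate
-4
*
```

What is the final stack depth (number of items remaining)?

10      [10]
-30     [10, -30]
mod     [10]
-2      [10, -2]
*       [-20]
-1      [-20, -1]
-       [-19]
3       [-19, 3]
-       [-22]
60      [-22, 60]
10      [-22, 60, 10]
-       [-22, 50]
+       [28]
2       [28, 2]
*       [56]
negate  [-56]
-4      [-56, -4]
*       [224]

1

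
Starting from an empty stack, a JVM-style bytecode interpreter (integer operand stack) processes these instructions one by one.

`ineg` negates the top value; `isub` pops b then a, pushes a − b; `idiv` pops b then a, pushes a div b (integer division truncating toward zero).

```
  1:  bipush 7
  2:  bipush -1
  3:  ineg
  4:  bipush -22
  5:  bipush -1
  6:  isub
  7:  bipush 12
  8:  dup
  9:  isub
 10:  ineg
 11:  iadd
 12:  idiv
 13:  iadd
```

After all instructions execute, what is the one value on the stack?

7

bipush 7    7
bipush -1   7 -1
ineg        7 1
bipush -22  7 1 -22
bipush -1   7 1 -22 -1
isub        7 1 -21
bipush 12   7 1 -21 12
dup         7 1 -21 12 12
isub        7 1 -21 0
ineg        7 1 -21 0
iadd        7 1 -21
idiv        7 0
iadd        7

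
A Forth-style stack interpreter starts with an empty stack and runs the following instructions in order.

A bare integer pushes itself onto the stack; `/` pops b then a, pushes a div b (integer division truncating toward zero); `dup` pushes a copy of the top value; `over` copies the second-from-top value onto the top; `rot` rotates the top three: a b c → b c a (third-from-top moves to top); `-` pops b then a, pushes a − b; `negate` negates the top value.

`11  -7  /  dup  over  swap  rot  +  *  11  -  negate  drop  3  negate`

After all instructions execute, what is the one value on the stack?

11     → 11
-7     → 11 -7
/      → -1
dup    → -1 -1
over   → -1 -1 -1
swap   → -1 -1 -1
rot    → -1 -1 -1
+      → -1 -2
*      → 2
11     → 2 11
-      → -9
negate → 9
drop   → (empty)
3      → 3
negate → -3

-3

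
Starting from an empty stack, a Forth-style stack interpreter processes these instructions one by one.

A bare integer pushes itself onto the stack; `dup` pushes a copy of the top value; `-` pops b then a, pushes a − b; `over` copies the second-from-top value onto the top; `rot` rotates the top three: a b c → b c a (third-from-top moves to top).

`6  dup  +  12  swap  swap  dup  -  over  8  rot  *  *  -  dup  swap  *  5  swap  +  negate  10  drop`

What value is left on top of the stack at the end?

6      → 6
dup    → 6 6
+      → 12
12     → 12 12
swap   → 12 12
swap   → 12 12
dup    → 12 12 12
-      → 12 0
over   → 12 0 12
8      → 12 0 12 8
rot    → 12 12 8 0
*      → 12 12 0
*      → 12 0
-      → 12
dup    → 12 12
swap   → 12 12
*      → 144
5      → 144 5
swap   → 5 144
+      → 149
negate → -149
10     → -149 10
drop   → -149

-149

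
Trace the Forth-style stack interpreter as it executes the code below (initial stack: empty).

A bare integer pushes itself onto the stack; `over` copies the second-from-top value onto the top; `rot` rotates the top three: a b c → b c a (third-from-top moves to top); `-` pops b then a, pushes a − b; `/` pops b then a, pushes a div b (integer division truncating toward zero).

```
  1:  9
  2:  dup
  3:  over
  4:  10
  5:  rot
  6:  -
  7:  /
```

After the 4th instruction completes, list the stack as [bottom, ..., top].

[9, 9, 9, 10]

9    -> [9]
dup  -> [9, 9]
over -> [9, 9, 9]
10   -> [9, 9, 9, 10]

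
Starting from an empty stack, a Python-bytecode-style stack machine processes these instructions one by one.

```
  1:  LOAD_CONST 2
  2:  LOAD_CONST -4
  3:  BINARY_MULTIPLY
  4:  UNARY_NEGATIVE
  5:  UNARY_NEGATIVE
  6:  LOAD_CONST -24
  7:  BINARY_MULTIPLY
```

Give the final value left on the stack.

LOAD_CONST 2    : [2]
LOAD_CONST -4   : [2, -4]
BINARY_MULTIPLY : [-8]
UNARY_NEGATIVE  : [8]
UNARY_NEGATIVE  : [-8]
LOAD_CONST -24  : [-8, -24]
BINARY_MULTIPLY : [192]

192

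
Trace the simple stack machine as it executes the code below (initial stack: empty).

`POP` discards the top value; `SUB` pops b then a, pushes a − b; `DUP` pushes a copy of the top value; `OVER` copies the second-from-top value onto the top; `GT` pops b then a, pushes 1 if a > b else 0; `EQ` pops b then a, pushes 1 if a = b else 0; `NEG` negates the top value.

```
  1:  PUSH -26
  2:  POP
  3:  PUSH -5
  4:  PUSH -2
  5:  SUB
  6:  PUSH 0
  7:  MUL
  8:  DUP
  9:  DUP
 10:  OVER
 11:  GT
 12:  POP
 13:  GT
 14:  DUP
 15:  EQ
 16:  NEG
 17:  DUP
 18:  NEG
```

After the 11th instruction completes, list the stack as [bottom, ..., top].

PUSH -26 : [-26]
POP      : []
PUSH -5  : [-5]
PUSH -2  : [-5, -2]
SUB      : [-3]
PUSH 0   : [-3, 0]
MUL      : [0]
DUP      : [0, 0]
DUP      : [0, 0, 0]
OVER     : [0, 0, 0, 0]
GT       : [0, 0, 0]

[0, 0, 0]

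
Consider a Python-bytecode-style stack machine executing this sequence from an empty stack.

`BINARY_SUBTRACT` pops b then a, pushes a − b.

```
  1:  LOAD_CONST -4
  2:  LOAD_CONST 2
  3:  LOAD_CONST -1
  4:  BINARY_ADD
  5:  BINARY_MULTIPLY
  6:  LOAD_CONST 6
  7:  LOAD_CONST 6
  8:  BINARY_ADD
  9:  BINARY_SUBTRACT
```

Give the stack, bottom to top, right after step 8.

[-4, 12]

LOAD_CONST -4   -> [-4]
LOAD_CONST 2    -> [-4, 2]
LOAD_CONST -1   -> [-4, 2, -1]
BINARY_ADD      -> [-4, 1]
BINARY_MULTIPLY -> [-4]
LOAD_CONST 6    -> [-4, 6]
LOAD_CONST 6    -> [-4, 6, 6]
BINARY_ADD      -> [-4, 12]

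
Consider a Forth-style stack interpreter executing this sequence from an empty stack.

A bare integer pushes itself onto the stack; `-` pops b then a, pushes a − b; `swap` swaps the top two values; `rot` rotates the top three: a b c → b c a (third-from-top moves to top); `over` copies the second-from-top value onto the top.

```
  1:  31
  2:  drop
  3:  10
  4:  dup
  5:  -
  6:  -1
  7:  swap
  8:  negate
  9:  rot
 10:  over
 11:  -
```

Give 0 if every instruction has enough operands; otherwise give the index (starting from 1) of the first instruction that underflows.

31     : 31
drop   : (empty)
10     : 10
dup    : 10 10
-      : 0
-1     : 0 -1
swap   : -1 0
negate : -1 0
rot  — needs 3 operands, stack has 2 → underflow

9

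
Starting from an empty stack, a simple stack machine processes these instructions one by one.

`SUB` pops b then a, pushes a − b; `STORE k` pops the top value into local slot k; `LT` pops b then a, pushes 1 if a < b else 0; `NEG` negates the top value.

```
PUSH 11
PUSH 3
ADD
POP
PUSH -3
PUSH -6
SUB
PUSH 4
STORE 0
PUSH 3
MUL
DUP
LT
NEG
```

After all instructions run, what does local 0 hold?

PUSH 11 : 11
PUSH 3  : 11 3
ADD     : 14
POP     : (empty)
PUSH -3 : -3
PUSH -6 : -3 -6
SUB     : 3
PUSH 4  : 3 4
STORE 0 : 3
PUSH 3  : 3 3
MUL     : 9
DUP     : 9 9
LT      : 0
NEG     : 0

4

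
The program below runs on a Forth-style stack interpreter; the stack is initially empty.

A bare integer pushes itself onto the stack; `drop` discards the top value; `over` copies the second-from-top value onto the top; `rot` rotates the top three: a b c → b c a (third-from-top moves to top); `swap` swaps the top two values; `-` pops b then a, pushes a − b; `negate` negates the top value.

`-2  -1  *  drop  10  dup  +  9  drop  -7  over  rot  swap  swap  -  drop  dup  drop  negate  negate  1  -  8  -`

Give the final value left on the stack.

-16

-2     -> [-2]
-1     -> [-2, -1]
*      -> [2]
drop   -> []
10     -> [10]
dup    -> [10, 10]
+      -> [20]
9      -> [20, 9]
drop   -> [20]
-7     -> [20, -7]
over   -> [20, -7, 20]
rot    -> [-7, 20, 20]
swap   -> [-7, 20, 20]
swap   -> [-7, 20, 20]
-      -> [-7, 0]
drop   -> [-7]
dup    -> [-7, -7]
drop   -> [-7]
negate -> [7]
negate -> [-7]
1      -> [-7, 1]
-      -> [-8]
8      -> [-8, 8]
-      -> [-16]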